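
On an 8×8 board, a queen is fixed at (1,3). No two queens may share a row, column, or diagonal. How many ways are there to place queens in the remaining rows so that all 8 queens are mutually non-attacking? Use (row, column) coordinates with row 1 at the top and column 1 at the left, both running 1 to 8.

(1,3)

16

Branch on row 2: col 1 → 1; col 5 → 4; col 6 → 8; col 7 → 2; col 8 → 1.
Sum: 1 + 4 + 8 + 2 + 1 = 16.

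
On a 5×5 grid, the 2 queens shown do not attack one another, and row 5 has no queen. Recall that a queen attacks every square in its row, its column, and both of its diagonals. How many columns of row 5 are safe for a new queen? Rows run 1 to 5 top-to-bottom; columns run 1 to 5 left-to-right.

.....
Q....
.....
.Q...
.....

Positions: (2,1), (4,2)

1

(2,1) attacks row 5 at column 1 and diagonals 4.
(4,2) attacks row 5 at column 2 and diagonals 1, 3.
Attacked columns: {1, 2, 3, 4}. Safe: {5}.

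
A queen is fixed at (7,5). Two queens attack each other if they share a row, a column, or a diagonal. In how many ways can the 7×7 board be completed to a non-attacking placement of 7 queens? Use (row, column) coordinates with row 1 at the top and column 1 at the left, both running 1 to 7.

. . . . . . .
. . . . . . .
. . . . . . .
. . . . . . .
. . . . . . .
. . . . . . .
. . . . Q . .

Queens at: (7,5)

6

Branch on row 1: col 1 → 1; col 2 → 1; col 3 → 2; col 4 → 1; col 6 → 0; col 7 → 1.
Sum: 1 + 1 + 2 + 1 + 0 + 1 = 6.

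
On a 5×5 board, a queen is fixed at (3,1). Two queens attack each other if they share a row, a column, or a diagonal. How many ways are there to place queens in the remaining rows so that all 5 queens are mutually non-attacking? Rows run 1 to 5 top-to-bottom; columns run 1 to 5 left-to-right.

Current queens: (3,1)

2

Branch on row 1: col 2 → 1; col 4 → 0; col 5 → 1.
Sum: 1 + 0 + 1 = 2.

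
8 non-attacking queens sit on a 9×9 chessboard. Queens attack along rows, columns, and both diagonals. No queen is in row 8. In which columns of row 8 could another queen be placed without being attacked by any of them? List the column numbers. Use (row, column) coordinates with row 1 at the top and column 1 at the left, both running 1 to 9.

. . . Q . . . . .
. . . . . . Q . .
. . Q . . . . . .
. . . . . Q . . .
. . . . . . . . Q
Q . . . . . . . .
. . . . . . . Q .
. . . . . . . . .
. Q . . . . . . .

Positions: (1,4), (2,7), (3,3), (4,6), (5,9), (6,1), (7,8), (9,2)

(1,4) attacks row 8 at column 4.
(2,7) attacks row 8 at column 7 and diagonals 1.
(3,3) attacks row 8 at column 3 and diagonals 8.
(4,6) attacks row 8 at column 6 and diagonals 2.
(5,9) attacks row 8 at column 9 and diagonals 6.
(6,1) attacks row 8 at column 1 and diagonals 3.
(7,8) attacks row 8 at column 8 and diagonals 7, 9.
(9,2) attacks row 8 at column 2 and diagonals 1, 3.
Attacked columns: {1, 2, 3, 4, 6, 7, 8, 9}. Safe: {5}.

columns 5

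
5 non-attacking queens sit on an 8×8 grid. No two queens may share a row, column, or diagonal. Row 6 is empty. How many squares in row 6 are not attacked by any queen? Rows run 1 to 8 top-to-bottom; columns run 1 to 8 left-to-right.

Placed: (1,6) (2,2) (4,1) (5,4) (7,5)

2

(1,6) attacks row 6 at column 6 and diagonals 1.
(2,2) attacks row 6 at column 2 and diagonals 6.
(4,1) attacks row 6 at column 1 and diagonals 3.
(5,4) attacks row 6 at column 4 and diagonals 3, 5.
(7,5) attacks row 6 at column 5 and diagonals 4, 6.
Attacked columns: {1, 2, 3, 4, 5, 6}. Safe: {7, 8}.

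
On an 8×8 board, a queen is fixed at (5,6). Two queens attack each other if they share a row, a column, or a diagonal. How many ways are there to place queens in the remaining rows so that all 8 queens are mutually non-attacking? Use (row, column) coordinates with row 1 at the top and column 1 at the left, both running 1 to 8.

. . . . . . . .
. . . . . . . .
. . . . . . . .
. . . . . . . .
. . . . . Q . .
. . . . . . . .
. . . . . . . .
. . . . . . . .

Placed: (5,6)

12

Branch on row 1: col 1 → 0; col 3 → 2; col 4 → 6; col 5 → 0; col 7 → 3; col 8 → 1.
Sum: 0 + 2 + 6 + 0 + 3 + 1 = 12.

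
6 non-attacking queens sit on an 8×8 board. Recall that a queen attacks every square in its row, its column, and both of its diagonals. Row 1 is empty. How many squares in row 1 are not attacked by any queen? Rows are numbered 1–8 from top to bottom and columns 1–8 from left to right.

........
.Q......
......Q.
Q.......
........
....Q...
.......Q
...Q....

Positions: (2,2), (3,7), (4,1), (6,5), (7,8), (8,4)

1

(2,2) attacks row 1 at column 2 and diagonals 1, 3.
(3,7) attacks row 1 at column 7 and diagonals 5.
(4,1) attacks row 1 at column 1 and diagonals 4.
(6,5) attacks row 1 at column 5.
(7,8) attacks row 1 at column 8 and diagonals 2.
(8,4) attacks row 1 at column 4.
Attacked columns: {1, 2, 3, 4, 5, 7, 8}. Safe: {6}.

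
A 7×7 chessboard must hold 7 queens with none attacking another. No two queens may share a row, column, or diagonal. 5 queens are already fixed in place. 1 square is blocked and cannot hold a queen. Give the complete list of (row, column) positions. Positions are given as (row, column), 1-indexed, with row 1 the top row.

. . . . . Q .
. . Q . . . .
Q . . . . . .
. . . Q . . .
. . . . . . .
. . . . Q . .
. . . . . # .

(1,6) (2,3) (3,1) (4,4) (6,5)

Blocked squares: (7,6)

(1,6) (2,3) (3,1) (4,4) (5,7) (6,5) (7,2)

Row 5: attacked by (1,6)→{2,6}; (2,3)→{3,6}; (3,1)→{1,3}; (4,4)→{3,4,5}; (6,5)→{4,5,6}. Safe: 7. Place at column 7.
Row 7: attacked by (1,6)→{6}; (2,3)→{3}; (3,1)→{1,5}; (4,4)→{1,4,7}; (5,7)→{5,7}; (6,5)→{4,5,6}. Blocked: 6. Safe: 2. Place at column 2.
Columns [6, 3, 1, 4, 7, 5, 2], r−c [-5, -1, 2, 0, -2, 1, 5], r+c [7, 5, 4, 8, 12, 11, 9] are all distinct, so no two queens attack.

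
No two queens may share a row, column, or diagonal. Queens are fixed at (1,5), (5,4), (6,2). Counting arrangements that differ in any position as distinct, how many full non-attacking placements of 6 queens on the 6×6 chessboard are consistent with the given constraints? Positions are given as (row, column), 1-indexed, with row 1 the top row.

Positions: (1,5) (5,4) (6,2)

1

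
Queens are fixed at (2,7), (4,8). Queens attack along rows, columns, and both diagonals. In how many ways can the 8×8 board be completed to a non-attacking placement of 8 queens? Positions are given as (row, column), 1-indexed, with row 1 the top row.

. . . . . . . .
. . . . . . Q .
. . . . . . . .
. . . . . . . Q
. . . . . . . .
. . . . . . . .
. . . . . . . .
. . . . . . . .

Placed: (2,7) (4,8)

6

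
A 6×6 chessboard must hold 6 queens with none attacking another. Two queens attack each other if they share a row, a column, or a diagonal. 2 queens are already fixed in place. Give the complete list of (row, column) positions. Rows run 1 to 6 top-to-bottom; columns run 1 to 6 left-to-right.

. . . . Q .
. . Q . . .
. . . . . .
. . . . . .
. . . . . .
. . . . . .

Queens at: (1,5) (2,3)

(1,5) (2,3) (3,1) (4,6) (5,4) (6,2)

Row 3: attacked by (1,5)→{3,5}; (2,3)→{2,3,4}. Safe: 1, 6. Place at column 1.
Row 4: attacked by (1,5)→{2,5}; (2,3)→{1,3,5}; (3,1)→{1,2}. Safe: 4, 6. Place at column 6.
Row 5: attacked by (1,5)→{1,5}; (2,3)→{3,6}; (3,1)→{1,3}; (4,6)→{5,6}. Safe: 2, 4. Place at column 4.
Row 6: attacked by (1,5)→{5}; (2,3)→{3}; (3,1)→{1,4}; (4,6)→{4,6}; (5,4)→{3,4,5}. Safe: 2. Place at column 2.
Columns [5, 3, 1, 6, 4, 2], r−c [-4, -1, 2, -2, 1, 4], r+c [6, 5, 4, 10, 9, 8] are all distinct, so no two queens attack.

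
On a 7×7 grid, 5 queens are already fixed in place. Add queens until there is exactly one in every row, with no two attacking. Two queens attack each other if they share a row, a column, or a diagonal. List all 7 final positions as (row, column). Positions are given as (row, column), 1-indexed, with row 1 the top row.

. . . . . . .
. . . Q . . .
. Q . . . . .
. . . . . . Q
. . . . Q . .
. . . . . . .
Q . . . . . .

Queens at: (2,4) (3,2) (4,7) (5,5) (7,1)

Row 1: attacked by (2,4)→{3,4,5}; (3,2)→{2,4}; (4,7)→{4,7}; (5,5)→{1,5}; (7,1)→{1,7}. Safe: 6. Place at column 6.
Row 6: attacked by (1,6)→{1,6}; (2,4)→{4}; (3,2)→{2,5}; (4,7)→{5,7}; (5,5)→{4,5,6}; (7,1)→{1,2}. Safe: 3. Place at column 3.
Columns [6, 4, 2, 7, 5, 3, 1], r−c [-5, -2, 1, -3, 0, 3, 6], r+c [7, 6, 5, 11, 10, 9, 8] are all distinct, so no two queens attack.

(1,6) (2,4) (3,2) (4,7) (5,5) (6,3) (7,1)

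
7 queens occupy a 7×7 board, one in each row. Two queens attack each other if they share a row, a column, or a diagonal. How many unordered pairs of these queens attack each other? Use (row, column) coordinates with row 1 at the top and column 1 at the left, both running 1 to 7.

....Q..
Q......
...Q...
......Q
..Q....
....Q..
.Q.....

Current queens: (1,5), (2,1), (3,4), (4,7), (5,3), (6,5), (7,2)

Same column: (1,5)–(6,5) (column 5).
Same diagonal: (2,1)–(6,5) (|2−6| = |1−5| = 4); (4,7)–(6,5) (|4−6| = |7−5| = 2).
Total attacking pairs: 3.

3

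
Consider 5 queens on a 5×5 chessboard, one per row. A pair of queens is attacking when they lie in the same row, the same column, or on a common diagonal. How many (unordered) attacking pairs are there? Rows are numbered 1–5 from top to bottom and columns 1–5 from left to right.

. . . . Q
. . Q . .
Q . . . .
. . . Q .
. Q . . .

0

All columns are distinct and no two queens satisfy |Δrow| = |Δcol|, so no pair attacks.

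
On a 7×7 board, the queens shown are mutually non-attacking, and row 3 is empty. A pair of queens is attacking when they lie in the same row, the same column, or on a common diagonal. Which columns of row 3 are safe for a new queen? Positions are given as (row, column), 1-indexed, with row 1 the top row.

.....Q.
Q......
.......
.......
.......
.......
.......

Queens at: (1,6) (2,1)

(1,6) attacks row 3 at column 6 and diagonals 4.
(2,1) attacks row 3 at column 1 and diagonals 2.
Attacked columns: {1, 2, 4, 6}. Safe: {3, 5, 7}.

columns 3, 5, 7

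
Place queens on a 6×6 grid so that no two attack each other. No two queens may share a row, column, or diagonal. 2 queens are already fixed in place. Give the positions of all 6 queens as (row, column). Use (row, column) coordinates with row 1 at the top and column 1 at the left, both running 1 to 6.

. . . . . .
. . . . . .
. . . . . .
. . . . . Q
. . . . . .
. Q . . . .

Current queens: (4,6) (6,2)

(1,5) (2,3) (3,1) (4,6) (5,4) (6,2)

Row 1: attacked by (4,6)→{3,6}; (6,2)→{2}. Safe: 1, 4, 5. Place at column 5.
Row 2: attacked by (1,5)→{4,5,6}; (4,6)→{4,6}; (6,2)→{2,6}. Safe: 1, 3. Place at column 3.
Row 3: attacked by (1,5)→{3,5}; (2,3)→{2,3,4}; (4,6)→{5,6}; (6,2)→{2,5}. Safe: 1. Place at column 1.
Row 5: attacked by (1,5)→{1,5}; (2,3)→{3,6}; (3,1)→{1,3}; (4,6)→{5,6}; (6,2)→{1,2,3}. Safe: 4. Place at column 4.
Columns [5, 3, 1, 6, 4, 2], r−c [-4, -1, 2, -2, 1, 4], r+c [6, 5, 4, 10, 9, 8] are all distinct, so no two queens attack.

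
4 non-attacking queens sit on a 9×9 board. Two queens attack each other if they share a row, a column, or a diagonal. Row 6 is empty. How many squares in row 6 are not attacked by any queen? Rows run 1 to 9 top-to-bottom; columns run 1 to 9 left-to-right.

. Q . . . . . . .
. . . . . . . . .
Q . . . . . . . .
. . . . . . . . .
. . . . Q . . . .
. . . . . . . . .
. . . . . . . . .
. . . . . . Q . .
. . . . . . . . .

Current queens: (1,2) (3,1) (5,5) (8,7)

(1,2) attacks row 6 at column 2 and diagonals 7.
(3,1) attacks row 6 at column 1 and diagonals 4.
(5,5) attacks row 6 at column 5 and diagonals 4, 6.
(8,7) attacks row 6 at column 7 and diagonals 5, 9.
Attacked columns: {1, 2, 4, 5, 6, 7, 9}. Safe: {3, 8}.

2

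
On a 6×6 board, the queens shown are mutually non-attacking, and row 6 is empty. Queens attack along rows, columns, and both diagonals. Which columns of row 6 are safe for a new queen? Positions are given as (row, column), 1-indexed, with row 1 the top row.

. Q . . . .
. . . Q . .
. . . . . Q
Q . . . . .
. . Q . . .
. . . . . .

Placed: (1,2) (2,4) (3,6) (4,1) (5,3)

columns 5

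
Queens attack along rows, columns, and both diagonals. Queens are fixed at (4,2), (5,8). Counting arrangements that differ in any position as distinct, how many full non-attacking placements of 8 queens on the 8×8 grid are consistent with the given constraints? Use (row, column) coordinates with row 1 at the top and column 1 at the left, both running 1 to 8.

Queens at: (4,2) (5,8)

3

Branch on row 1: col 1 → 0; col 3 → 1; col 6 → 2; col 7 → 0.
Sum: 0 + 1 + 2 + 0 = 3.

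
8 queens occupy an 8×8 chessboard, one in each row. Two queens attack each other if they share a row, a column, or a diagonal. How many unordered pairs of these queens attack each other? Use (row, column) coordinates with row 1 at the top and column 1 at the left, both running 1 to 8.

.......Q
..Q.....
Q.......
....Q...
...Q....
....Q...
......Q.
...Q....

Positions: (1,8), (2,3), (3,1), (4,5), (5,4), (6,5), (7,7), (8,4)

7

Same column: (4,5)–(6,5) (column 5); (5,4)–(8,4) (column 4).
Same diagonal: (1,8)–(4,5) (|1−4| = |8−5| = 3); (1,8)–(5,4) (|1−5| = |8−4| = 4); (2,3)–(4,5) (|2−4| = |3−5| = 2); (4,5)–(5,4) (|4−5| = |5−4| = 1); (5,4)–(6,5) (|5−6| = |4−5| = 1).
Total attacking pairs: 7.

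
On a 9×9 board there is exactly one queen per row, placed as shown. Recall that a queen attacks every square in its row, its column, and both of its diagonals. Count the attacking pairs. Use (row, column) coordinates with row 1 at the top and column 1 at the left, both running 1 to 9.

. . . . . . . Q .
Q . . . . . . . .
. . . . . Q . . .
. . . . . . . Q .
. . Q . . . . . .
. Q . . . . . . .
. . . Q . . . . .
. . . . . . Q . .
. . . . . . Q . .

Same column: (1,8)–(4,8) (column 8); (8,7)–(9,7) (column 7).
Same diagonal: (1,8)–(3,6) (|1−3| = |8−6| = 2); (2,1)–(8,7) (|2−8| = |1−7| = 6); (5,3)–(6,2) (|5−6| = |3−2| = 1); (5,3)–(9,7) (|5−9| = |3−7| = 4).
Total attacking pairs: 6.

6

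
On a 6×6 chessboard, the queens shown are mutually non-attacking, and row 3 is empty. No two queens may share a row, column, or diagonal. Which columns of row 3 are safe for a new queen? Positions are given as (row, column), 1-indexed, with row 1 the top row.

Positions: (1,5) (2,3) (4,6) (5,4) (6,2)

(1,5) attacks row 3 at column 5 and diagonals 3.
(2,3) attacks row 3 at column 3 and diagonals 2, 4.
(4,6) attacks row 3 at column 6 and diagonals 5.
(5,4) attacks row 3 at column 4 and diagonals 2, 6.
(6,2) attacks row 3 at column 2 and diagonals 5.
Attacked columns: {2, 3, 4, 5, 6}. Safe: {1}.

columns 1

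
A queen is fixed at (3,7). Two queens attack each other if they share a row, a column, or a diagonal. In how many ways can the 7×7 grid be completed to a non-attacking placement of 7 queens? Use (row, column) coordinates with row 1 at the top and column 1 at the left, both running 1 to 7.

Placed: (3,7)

Branch on row 1: col 1 → 1; col 2 → 1; col 3 → 1; col 4 → 1; col 6 → 2.
Sum: 1 + 1 + 1 + 1 + 2 = 6.

6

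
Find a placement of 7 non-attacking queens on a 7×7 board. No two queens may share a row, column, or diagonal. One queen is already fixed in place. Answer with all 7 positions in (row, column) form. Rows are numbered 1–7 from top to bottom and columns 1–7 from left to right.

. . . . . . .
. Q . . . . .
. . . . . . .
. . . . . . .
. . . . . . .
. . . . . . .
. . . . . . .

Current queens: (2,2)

Row 1: attacked by (2,2)→{1,2,3}. Safe: 4, 5, 6, 7. Place at column 4.
Row 3: attacked by (1,4)→{2,4,6}; (2,2)→{1,2,3}. Safe: 5, 7. Place at column 7.
Row 4: attacked by (1,4)→{1,4,7}; (2,2)→{2,4}; (3,7)→{6,7}. Safe: 3, 5. Place at column 5.
Row 5: attacked by (1,4)→{4}; (2,2)→{2,5}; (3,7)→{5,7}; (4,5)→{4,5,6}. Safe: 1, 3. Place at column 3.
Row 6: attacked by (1,4)→{4}; (2,2)→{2,6}; (3,7)→{4,7}; (4,5)→{3,5,7}; (5,3)→{2,3,4}. Safe: 1. Place at column 1.
Row 7: attacked by (1,4)→{4}; (2,2)→{2,7}; (3,7)→{3,7}; (4,5)→{2,5}; (5,3)→{1,3,5}; (6,1)→{1,2}. Safe: 6. Place at column 6.
Columns [4, 2, 7, 5, 3, 1, 6], r−c [-3, 0, -4, -1, 2, 5, 1], r+c [5, 4, 10, 9, 8, 7, 13] are all distinct, so no two queens attack.

(1,4) (2,2) (3,7) (4,5) (5,3) (6,1) (7,6)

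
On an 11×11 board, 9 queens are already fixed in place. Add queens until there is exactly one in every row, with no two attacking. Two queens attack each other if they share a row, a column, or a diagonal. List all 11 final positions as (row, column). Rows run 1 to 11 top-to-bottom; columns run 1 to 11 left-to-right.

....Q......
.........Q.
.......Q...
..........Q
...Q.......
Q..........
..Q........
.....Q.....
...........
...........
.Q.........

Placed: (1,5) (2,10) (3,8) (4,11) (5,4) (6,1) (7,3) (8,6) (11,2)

Row 9: attacked by (1,5)→{5}; (2,10)→{3,10}; (3,8)→{2,8}; (4,11)→{6,11}; (5,4)→{4,8}; (6,1)→{1,4}; (7,3)→{1,3,5}; (8,6)→{5,6,7}; (11,2)→{2,4}. Safe: 9. Place at column 9.
Row 10: attacked by (1,5)→{5}; (2,10)→{2,10}; (3,8)→{1,8}; (4,11)→{5,11}; (5,4)→{4,9}; (6,1)→{1,5}; (7,3)→{3,6}; (8,6)→{4,6,8}; (9,9)→{8,9,10}; (11,2)→{1,2,3}. Safe: 7. Place at column 7.
Columns [5, 10, 8, 11, 4, 1, 3, 6, 9, 7, 2], r−c [-4, -8, -5, -7, 1, 5, 4, 2, 0, 3, 9], r+c [6, 12, 11, 15, 9, 7, 10, 14, 18, 17, 13] are all distinct, so no two queens attack.

(1,5) (2,10) (3,8) (4,11) (5,4) (6,1) (7,3) (8,6) (9,9) (10,7) (11,2)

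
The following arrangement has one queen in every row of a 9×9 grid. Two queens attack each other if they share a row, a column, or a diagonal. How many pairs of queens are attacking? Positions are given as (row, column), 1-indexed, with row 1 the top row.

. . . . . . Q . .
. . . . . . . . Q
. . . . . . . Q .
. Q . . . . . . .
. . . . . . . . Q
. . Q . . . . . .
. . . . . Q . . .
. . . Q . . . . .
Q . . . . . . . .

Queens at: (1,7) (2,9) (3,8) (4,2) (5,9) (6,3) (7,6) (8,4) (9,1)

Same column: (2,9)–(5,9) (column 9).
Same diagonal: (2,9)–(3,8) (|2−3| = |9−8| = 1).
Total attacking pairs: 2.

2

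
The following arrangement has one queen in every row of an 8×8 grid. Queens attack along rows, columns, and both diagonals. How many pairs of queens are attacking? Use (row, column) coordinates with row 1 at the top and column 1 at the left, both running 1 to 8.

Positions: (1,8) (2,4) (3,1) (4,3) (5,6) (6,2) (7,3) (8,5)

2

Same column: (4,3)–(7,3) (column 3).
Same diagonal: (6,2)–(7,3) (|6−7| = |2−3| = 1).
Total attacking pairs: 2.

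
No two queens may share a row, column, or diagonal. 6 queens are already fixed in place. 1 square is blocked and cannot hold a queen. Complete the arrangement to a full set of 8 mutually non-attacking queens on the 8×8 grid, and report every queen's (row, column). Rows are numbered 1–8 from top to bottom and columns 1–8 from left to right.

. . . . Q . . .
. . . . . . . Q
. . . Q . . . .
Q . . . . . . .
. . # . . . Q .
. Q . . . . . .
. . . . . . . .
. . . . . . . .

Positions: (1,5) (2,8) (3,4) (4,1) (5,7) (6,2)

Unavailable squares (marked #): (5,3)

(1,5) (2,8) (3,4) (4,1) (5,7) (6,2) (7,6) (8,3)

Row 7: attacked by (1,5)→{5}; (2,8)→{3,8}; (3,4)→{4,8}; (4,1)→{1,4}; (5,7)→{5,7}; (6,2)→{1,2,3}. Safe: 6. Place at column 6.
Row 8: attacked by (1,5)→{5}; (2,8)→{2,8}; (3,4)→{4}; (4,1)→{1,5}; (5,7)→{4,7}; (6,2)→{2,4}; (7,6)→{5,6,7}. Safe: 3. Place at column 3.
Columns [5, 8, 4, 1, 7, 2, 6, 3], r−c [-4, -6, -1, 3, -2, 4, 1, 5], r+c [6, 10, 7, 5, 12, 8, 13, 11] are all distinct, so no two queens attack.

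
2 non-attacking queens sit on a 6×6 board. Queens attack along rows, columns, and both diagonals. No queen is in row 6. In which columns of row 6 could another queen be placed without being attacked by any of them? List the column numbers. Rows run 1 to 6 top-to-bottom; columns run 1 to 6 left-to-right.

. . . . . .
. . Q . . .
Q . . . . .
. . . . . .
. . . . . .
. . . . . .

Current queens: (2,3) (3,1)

columns 2, 5, 6

(2,3) attacks row 6 at column 3.
(3,1) attacks row 6 at column 1 and diagonals 4.
Attacked columns: {1, 3, 4}. Safe: {2, 5, 6}.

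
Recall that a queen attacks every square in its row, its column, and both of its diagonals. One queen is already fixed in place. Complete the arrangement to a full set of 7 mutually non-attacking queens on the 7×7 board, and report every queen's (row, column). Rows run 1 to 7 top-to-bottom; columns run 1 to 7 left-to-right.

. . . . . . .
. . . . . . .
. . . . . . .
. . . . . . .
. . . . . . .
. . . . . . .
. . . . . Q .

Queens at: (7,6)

(1,2) (2,5) (3,3) (4,1) (5,7) (6,4) (7,6)

Row 1: attacked by (7,6)→{6}. Safe: 1, 2, 3, 4, 5, 7. Place at column 2.
Row 2: attacked by (1,2)→{1,2,3}; (7,6)→{1,6}. Safe: 4, 5, 7. Place at column 5.
Row 3: attacked by (1,2)→{2,4}; (2,5)→{4,5,6}; (7,6)→{2,6}. Safe: 1, 3, 7. Place at column 3.
Row 4: attacked by (1,2)→{2,5}; (2,5)→{3,5,7}; (3,3)→{2,3,4}; (7,6)→{3,6}. Safe: 1. Place at column 1.
Row 5: attacked by (1,2)→{2,6}; (2,5)→{2,5}; (3,3)→{1,3,5}; (4,1)→{1,2}; (7,6)→{4,6}. Safe: 7. Place at column 7.
Row 6: attacked by (1,2)→{2,7}; (2,5)→{1,5}; (3,3)→{3,6}; (4,1)→{1,3}; (5,7)→{6,7}; (7,6)→{5,6,7}. Safe: 4. Place at column 4.
Columns [2, 5, 3, 1, 7, 4, 6], r−c [-1, -3, 0, 3, -2, 2, 1], r+c [3, 7, 6, 5, 12, 10, 13] are all distinct, so no two queens attack.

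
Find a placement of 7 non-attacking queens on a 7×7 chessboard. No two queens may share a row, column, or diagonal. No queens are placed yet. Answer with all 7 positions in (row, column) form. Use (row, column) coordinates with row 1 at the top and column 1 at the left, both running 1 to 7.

Row 1: Safe: 1, 2, 3, 4, 5, 6, 7. Place at column 7.
Row 2: attacked by (1,7)→{6,7}. Safe: 1, 2, 3, 4, 5. Place at column 3.
Row 3: attacked by (1,7)→{5,7}; (2,3)→{2,3,4}. Safe: 1, 6. Place at column 6.
Row 4: attacked by (1,7)→{4,7}; (2,3)→{1,3,5}; (3,6)→{5,6,7}. Safe: 2. Place at column 2.
Row 5: attacked by (1,7)→{3,7}; (2,3)→{3,6}; (3,6)→{4,6}; (4,2)→{1,2,3}. Safe: 5. Place at column 5.
Row 6: attacked by (1,7)→{2,7}; (2,3)→{3,7}; (3,6)→{3,6}; (4,2)→{2,4}; (5,5)→{4,5,6}. Safe: 1. Place at column 1.
Row 7: attacked by (1,7)→{1,7}; (2,3)→{3}; (3,6)→{2,6}; (4,2)→{2,5}; (5,5)→{3,5,7}; (6,1)→{1,2}. Safe: 4. Place at column 4.
Columns [7, 3, 6, 2, 5, 1, 4], r−c [-6, -1, -3, 2, 0, 5, 3], r+c [8, 5, 9, 6, 10, 7, 11] are all distinct, so no two queens attack.

(1,7) (2,3) (3,6) (4,2) (5,5) (6,1) (7,4)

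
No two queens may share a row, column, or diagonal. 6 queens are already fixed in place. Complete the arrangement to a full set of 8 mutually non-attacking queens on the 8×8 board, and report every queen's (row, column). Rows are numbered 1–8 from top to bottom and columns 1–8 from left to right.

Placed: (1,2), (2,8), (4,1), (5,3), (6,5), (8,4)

Row 3: attacked by (1,2)→{2,4}; (2,8)→{7,8}; (4,1)→{1,2}; (5,3)→{1,3,5}; (6,5)→{2,5,8}; (8,4)→{4}. Safe: 6. Place at column 6.
Row 7: attacked by (1,2)→{2,8}; (2,8)→{3,8}; (3,6)→{2,6}; (4,1)→{1,4}; (5,3)→{1,3,5}; (6,5)→{4,5,6}; (8,4)→{3,4,5}. Safe: 7. Place at column 7.
Columns [2, 8, 6, 1, 3, 5, 7, 4], r−c [-1, -6, -3, 3, 2, 1, 0, 4], r+c [3, 10, 9, 5, 8, 11, 14, 12] are all distinct, so no two queens attack.

(1,2) (2,8) (3,6) (4,1) (5,3) (6,5) (7,7) (8,4)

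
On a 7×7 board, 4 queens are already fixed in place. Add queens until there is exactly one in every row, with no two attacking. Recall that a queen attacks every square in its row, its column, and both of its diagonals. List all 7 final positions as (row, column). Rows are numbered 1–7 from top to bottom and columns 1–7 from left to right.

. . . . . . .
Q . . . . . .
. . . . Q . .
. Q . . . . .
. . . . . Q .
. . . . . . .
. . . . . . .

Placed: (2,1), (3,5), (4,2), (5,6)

Row 1: attacked by (2,1)→{1,2}; (3,5)→{3,5,7}; (4,2)→{2,5}; (5,6)→{2,6}. Safe: 4. Place at column 4.
Row 6: attacked by (1,4)→{4}; (2,1)→{1,5}; (3,5)→{2,5}; (4,2)→{2,4}; (5,6)→{5,6,7}. Safe: 3. Place at column 3.
Row 7: attacked by (1,4)→{4}; (2,1)→{1,6}; (3,5)→{1,5}; (4,2)→{2,5}; (5,6)→{4,6}; (6,3)→{2,3,4}. Safe: 7. Place at column 7.
Columns [4, 1, 5, 2, 6, 3, 7], r−c [-3, 1, -2, 2, -1, 3, 0], r+c [5, 3, 8, 6, 11, 9, 14] are all distinct, so no two queens attack.

(1,4) (2,1) (3,5) (4,2) (5,6) (6,3) (7,7)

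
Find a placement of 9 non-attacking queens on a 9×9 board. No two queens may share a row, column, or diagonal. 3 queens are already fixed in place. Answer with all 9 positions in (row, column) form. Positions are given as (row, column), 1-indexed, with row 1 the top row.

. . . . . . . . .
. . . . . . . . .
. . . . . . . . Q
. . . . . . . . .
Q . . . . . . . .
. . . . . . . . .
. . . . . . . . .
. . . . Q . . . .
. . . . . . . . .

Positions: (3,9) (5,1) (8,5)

Row 1: attacked by (3,9)→{7,9}; (5,1)→{1,5}; (8,5)→{5}. Safe: 2, 3, 4, 6, 8. Place at column 8.
Row 2: attacked by (1,8)→{7,8,9}; (3,9)→{8,9}; (5,1)→{1,4}; (8,5)→{5}. Safe: 2, 3, 6. Place at column 6.
Row 4: attacked by (1,8)→{5,8}; (2,6)→{4,6,8}; (3,9)→{8,9}; (5,1)→{1,2}; (8,5)→{1,5,9}. Safe: 3, 7. Place at column 3.
Row 6: attacked by (1,8)→{3,8}; (2,6)→{2,6}; (3,9)→{6,9}; (4,3)→{1,3,5}; (5,1)→{1,2}; (8,5)→{3,5,7}. Safe: 4. Place at column 4.
Row 7: attacked by (1,8)→{2,8}; (2,6)→{1,6}; (3,9)→{5,9}; (4,3)→{3,6}; (5,1)→{1,3}; (6,4)→{3,4,5}; (8,5)→{4,5,6}. Safe: 7. Place at column 7.
Row 9: attacked by (1,8)→{8}; (2,6)→{6}; (3,9)→{3,9}; (4,3)→{3,8}; (5,1)→{1,5}; (6,4)→{1,4,7}; (7,7)→{5,7,9}; (8,5)→{4,5,6}. Safe: 2. Place at column 2.
Columns [8, 6, 9, 3, 1, 4, 7, 5, 2], r−c [-7, -4, -6, 1, 4, 2, 0, 3, 7], r+c [9, 8, 12, 7, 6, 10, 14, 13, 11] are all distinct, so no two queens attack.

(1,8) (2,6) (3,9) (4,3) (5,1) (6,4) (7,7) (8,5) (9,2)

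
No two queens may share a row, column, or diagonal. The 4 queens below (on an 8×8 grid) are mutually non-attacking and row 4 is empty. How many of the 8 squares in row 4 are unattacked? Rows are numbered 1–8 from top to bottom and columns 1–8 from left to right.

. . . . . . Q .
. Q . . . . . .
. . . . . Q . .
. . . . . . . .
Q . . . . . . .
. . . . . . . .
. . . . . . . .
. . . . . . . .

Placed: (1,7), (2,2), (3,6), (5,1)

(1,7) attacks row 4 at column 7 and diagonals 4.
(2,2) attacks row 4 at column 2 and diagonals 4.
(3,6) attacks row 4 at column 6 and diagonals 5, 7.
(5,1) attacks row 4 at column 1 and diagonals 2.
Attacked columns: {1, 2, 4, 5, 6, 7}. Safe: {3, 8}.

2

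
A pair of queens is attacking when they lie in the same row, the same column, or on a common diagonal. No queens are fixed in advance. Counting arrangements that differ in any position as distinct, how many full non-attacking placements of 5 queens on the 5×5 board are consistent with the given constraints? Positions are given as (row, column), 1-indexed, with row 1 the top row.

Branch on row 1: col 1 → 2; col 2 → 2; col 3 → 2; col 4 → 2; col 5 → 2.
Sum: 2 + 2 + 2 + 2 + 2 = 10.
(This is the classic 5-queens count.)

10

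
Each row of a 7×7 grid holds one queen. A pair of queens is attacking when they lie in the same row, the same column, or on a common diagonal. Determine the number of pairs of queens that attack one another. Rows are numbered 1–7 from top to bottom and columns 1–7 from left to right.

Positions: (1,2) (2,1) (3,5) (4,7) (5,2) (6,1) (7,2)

7

Same column: (1,2)–(5,2) (column 2); (1,2)–(7,2) (column 2); (2,1)–(6,1) (column 1); (5,2)–(7,2) (column 2).
Same diagonal: (1,2)–(2,1) (|1−2| = |2−1| = 1); (5,2)–(6,1) (|5−6| = |2−1| = 1); (6,1)–(7,2) (|6−7| = |1−2| = 1).
Total attacking pairs: 7.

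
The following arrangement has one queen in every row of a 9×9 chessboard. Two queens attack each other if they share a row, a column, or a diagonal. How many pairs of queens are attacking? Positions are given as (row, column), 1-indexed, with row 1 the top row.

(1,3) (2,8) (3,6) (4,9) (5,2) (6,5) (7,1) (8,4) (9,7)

0

All columns are distinct and no two queens satisfy |Δrow| = |Δcol|, so no pair attacks.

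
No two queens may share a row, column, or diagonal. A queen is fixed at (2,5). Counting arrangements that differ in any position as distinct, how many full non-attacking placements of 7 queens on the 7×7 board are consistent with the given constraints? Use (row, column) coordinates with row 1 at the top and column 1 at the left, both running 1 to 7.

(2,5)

6

Branch on row 1: col 1 → 1; col 2 → 3; col 3 → 1; col 7 → 1.
Sum: 1 + 3 + 1 + 1 = 6.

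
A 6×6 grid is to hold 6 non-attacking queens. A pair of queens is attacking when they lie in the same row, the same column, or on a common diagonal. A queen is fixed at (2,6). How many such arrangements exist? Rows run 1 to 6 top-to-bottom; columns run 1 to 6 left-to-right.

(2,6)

Branch on row 1: col 1 → 0; col 2 → 0; col 3 → 1; col 4 → 0.
Sum: 0 + 0 + 1 + 0 = 1.

1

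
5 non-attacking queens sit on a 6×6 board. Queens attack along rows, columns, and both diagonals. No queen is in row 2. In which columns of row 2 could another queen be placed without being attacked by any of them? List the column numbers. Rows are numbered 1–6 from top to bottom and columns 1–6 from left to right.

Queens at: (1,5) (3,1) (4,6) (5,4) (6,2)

columns 3

(1,5) attacks row 2 at column 5 and diagonals 4, 6.
(3,1) attacks row 2 at column 1 and diagonals 2.
(4,6) attacks row 2 at column 6 and diagonals 4.
(5,4) attacks row 2 at column 4 and diagonals 1.
(6,2) attacks row 2 at column 2 and diagonals 6.
Attacked columns: {1, 2, 4, 5, 6}. Safe: {3}.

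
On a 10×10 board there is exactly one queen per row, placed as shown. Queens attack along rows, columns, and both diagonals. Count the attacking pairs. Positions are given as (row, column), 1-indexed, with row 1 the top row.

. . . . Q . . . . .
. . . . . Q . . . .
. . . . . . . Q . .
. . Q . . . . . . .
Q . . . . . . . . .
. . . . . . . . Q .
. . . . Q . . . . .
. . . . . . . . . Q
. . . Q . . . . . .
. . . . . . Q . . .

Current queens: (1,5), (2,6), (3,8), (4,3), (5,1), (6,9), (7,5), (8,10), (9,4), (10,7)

Same column: (1,5)–(7,5) (column 5).
Same diagonal: (1,5)–(2,6) (|1−2| = |5−6| = 1); (1,5)–(5,1) (|1−5| = |5−1| = 4).
Total attacking pairs: 3.

3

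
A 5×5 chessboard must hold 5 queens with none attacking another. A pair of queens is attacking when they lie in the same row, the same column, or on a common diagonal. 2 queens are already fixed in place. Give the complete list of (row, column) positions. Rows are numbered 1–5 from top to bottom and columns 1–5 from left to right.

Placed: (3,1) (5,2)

Row 1: attacked by (3,1)→{1,3}; (5,2)→{2}. Safe: 4, 5. Place at column 5.
Row 2: attacked by (1,5)→{4,5}; (3,1)→{1,2}; (5,2)→{2,5}. Safe: 3. Place at column 3.
Row 4: attacked by (1,5)→{2,5}; (2,3)→{1,3,5}; (3,1)→{1,2}; (5,2)→{1,2,3}. Safe: 4. Place at column 4.
Columns [5, 3, 1, 4, 2], r−c [-4, -1, 2, 0, 3], r+c [6, 5, 4, 8, 7] are all distinct, so no two queens attack.

(1,5) (2,3) (3,1) (4,4) (5,2)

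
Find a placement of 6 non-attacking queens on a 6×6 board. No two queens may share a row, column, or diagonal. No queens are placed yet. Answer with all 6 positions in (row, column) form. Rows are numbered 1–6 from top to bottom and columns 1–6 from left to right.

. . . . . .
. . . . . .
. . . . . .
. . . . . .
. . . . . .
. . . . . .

Row 1: Safe: 1, 2, 3, 4, 5, 6. Place at column 2.
Row 2: attacked by (1,2)→{1,2,3}. Safe: 4, 5, 6. Place at column 4.
Row 3: attacked by (1,2)→{2,4}; (2,4)→{3,4,5}. Safe: 1, 6. Place at column 6.
Row 4: attacked by (1,2)→{2,5}; (2,4)→{2,4,6}; (3,6)→{5,6}. Safe: 1, 3. Place at column 1.
Row 5: attacked by (1,2)→{2,6}; (2,4)→{1,4}; (3,6)→{4,6}; (4,1)→{1,2}. Safe: 3, 5. Place at column 3.
Row 6: attacked by (1,2)→{2}; (2,4)→{4}; (3,6)→{3,6}; (4,1)→{1,3}; (5,3)→{2,3,4}. Safe: 5. Place at column 5.
Columns [2, 4, 6, 1, 3, 5], r−c [-1, -2, -3, 3, 2, 1], r+c [3, 6, 9, 5, 8, 11] are all distinct, so no two queens attack.

(1,2) (2,4) (3,6) (4,1) (5,3) (6,5)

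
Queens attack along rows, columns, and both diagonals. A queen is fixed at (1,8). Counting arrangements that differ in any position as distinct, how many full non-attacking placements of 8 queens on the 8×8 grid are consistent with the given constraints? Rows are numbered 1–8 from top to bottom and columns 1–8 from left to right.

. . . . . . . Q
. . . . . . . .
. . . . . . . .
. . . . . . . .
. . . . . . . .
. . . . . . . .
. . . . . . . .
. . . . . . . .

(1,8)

4

Branch on row 2: col 1 → 0; col 2 → 2; col 3 → 1; col 4 → 1; col 5 → 0; col 6 → 0.
Sum: 0 + 2 + 1 + 1 + 0 + 0 = 4.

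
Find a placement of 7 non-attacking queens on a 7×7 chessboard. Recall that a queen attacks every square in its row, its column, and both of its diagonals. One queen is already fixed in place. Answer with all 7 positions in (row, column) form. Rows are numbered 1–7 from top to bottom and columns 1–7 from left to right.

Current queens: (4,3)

Row 1: attacked by (4,3)→{3,6}. Safe: 1, 2, 4, 5, 7. Place at column 2.
Row 2: attacked by (1,2)→{1,2,3}; (4,3)→{1,3,5}. Safe: 4, 6, 7. Place at column 7.
Row 3: attacked by (1,2)→{2,4}; (2,7)→{6,7}; (4,3)→{2,3,4}. Safe: 1, 5. Place at column 5.
Row 5: attacked by (1,2)→{2,6}; (2,7)→{4,7}; (3,5)→{3,5,7}; (4,3)→{2,3,4}. Safe: 1. Place at column 1.
Row 6: attacked by (1,2)→{2,7}; (2,7)→{3,7}; (3,5)→{2,5}; (4,3)→{1,3,5}; (5,1)→{1,2}. Safe: 4, 6. Place at column 6.
Row 7: attacked by (1,2)→{2}; (2,7)→{2,7}; (3,5)→{1,5}; (4,3)→{3,6}; (5,1)→{1,3}; (6,6)→{5,6,7}. Safe: 4. Place at column 4.
Columns [2, 7, 5, 3, 1, 6, 4], r−c [-1, -5, -2, 1, 4, 0, 3], r+c [3, 9, 8, 7, 6, 12, 11] are all distinct, so no two queens attack.

(1,2) (2,7) (3,5) (4,3) (5,1) (6,6) (7,4)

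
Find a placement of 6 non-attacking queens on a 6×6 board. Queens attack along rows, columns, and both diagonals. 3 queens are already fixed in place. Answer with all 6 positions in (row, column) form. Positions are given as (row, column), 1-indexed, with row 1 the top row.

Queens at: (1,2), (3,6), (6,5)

(1,2) (2,4) (3,6) (4,1) (5,3) (6,5)

Row 2: attacked by (1,2)→{1,2,3}; (3,6)→{5,6}; (6,5)→{1,5}. Safe: 4. Place at column 4.
Row 4: attacked by (1,2)→{2,5}; (2,4)→{2,4,6}; (3,6)→{5,6}; (6,5)→{3,5}. Safe: 1. Place at column 1.
Row 5: attacked by (1,2)→{2,6}; (2,4)→{1,4}; (3,6)→{4,6}; (4,1)→{1,2}; (6,5)→{4,5,6}. Safe: 3. Place at column 3.
Columns [2, 4, 6, 1, 3, 5], r−c [-1, -2, -3, 3, 2, 1], r+c [3, 6, 9, 5, 8, 11] are all distinct, so no two queens attack.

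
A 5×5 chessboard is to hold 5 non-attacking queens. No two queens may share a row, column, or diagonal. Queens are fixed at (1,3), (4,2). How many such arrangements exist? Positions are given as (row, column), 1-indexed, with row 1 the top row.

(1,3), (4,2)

Branch on row 2: col 1 → 1; col 5 → 0.
Sum: 1 + 0 = 1.

1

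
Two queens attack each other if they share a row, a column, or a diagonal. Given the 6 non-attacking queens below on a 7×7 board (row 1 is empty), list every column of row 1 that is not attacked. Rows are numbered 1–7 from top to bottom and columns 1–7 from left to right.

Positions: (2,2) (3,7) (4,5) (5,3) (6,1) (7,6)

columns 4

(2,2) attacks row 1 at column 2 and diagonals 1, 3.
(3,7) attacks row 1 at column 7 and diagonals 5.
(4,5) attacks row 1 at column 5 and diagonals 2.
(5,3) attacks row 1 at column 3 and diagonals 7.
(6,1) attacks row 1 at column 1 and diagonals 6.
(7,6) attacks row 1 at column 6.
Attacked columns: {1, 2, 3, 5, 6, 7}. Safe: {4}.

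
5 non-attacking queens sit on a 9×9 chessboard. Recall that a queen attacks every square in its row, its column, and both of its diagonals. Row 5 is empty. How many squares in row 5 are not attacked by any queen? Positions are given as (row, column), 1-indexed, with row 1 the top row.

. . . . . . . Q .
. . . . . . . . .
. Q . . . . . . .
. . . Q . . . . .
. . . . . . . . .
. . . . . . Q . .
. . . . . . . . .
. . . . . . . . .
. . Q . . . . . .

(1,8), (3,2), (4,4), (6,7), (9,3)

(1,8) attacks row 5 at column 8 and diagonals 4.
(3,2) attacks row 5 at column 2 and diagonals 4.
(4,4) attacks row 5 at column 4 and diagonals 3, 5.
(6,7) attacks row 5 at column 7 and diagonals 6, 8.
(9,3) attacks row 5 at column 3 and diagonals 7.
Attacked columns: {2, 3, 4, 5, 6, 7, 8}. Safe: {1, 9}.

2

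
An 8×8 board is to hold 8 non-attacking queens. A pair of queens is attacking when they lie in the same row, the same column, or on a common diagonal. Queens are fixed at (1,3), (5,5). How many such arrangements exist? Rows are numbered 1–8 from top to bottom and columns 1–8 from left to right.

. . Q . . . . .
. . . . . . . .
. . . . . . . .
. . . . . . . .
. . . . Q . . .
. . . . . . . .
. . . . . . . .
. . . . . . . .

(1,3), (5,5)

Branch on row 2: col 1 → 0; col 6 → 2; col 7 → 1.
Sum: 0 + 2 + 1 = 3.

3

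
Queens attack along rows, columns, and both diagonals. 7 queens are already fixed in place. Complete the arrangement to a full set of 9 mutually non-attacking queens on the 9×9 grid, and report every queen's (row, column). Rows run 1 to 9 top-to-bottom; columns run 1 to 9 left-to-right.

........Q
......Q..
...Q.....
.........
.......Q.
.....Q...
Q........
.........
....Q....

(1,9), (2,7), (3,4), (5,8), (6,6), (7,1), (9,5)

(1,9) (2,7) (3,4) (4,2) (5,8) (6,6) (7,1) (8,3) (9,5)

Row 4: attacked by (1,9)→{6,9}; (2,7)→{5,7,9}; (3,4)→{3,4,5}; (5,8)→{7,8,9}; (6,6)→{4,6,8}; (7,1)→{1,4}; (9,5)→{5}. Safe: 2. Place at column 2.
Row 8: attacked by (1,9)→{2,9}; (2,7)→{1,7}; (3,4)→{4,9}; (4,2)→{2,6}; (5,8)→{5,8}; (6,6)→{4,6,8}; (7,1)→{1,2}; (9,5)→{4,5,6}. Safe: 3. Place at column 3.
Columns [9, 7, 4, 2, 8, 6, 1, 3, 5], r−c [-8, -5, -1, 2, -3, 0, 6, 5, 4], r+c [10, 9, 7, 6, 13, 12, 8, 11, 14] are all distinct, so no two queens attack.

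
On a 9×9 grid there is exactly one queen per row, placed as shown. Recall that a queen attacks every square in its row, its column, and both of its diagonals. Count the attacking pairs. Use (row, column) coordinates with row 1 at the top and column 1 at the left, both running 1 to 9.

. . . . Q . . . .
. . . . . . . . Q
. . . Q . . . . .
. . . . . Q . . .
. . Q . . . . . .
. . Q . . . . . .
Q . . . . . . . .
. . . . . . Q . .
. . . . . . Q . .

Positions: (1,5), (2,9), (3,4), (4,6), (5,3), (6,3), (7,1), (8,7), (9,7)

4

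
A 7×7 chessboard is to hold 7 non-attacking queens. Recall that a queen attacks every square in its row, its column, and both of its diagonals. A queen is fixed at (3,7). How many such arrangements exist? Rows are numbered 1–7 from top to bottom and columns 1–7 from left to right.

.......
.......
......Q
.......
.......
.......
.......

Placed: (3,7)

Branch on row 1: col 1 → 1; col 2 → 1; col 3 → 1; col 4 → 1; col 6 → 2.
Sum: 1 + 1 + 1 + 1 + 2 = 6.

6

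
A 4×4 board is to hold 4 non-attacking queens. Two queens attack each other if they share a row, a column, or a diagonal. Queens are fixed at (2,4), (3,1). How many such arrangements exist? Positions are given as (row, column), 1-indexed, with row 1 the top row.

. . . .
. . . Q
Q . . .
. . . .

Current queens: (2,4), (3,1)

Branch on row 1: col 2 → 1.
Sum: 1 = 1.

1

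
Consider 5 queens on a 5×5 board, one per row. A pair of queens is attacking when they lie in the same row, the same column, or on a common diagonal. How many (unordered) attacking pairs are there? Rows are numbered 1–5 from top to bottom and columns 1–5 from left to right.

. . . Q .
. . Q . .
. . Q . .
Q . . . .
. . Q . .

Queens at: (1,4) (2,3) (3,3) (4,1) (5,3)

Same column: (2,3)–(3,3) (column 3); (2,3)–(5,3) (column 3); (3,3)–(5,3) (column 3).
Same diagonal: (1,4)–(2,3) (|1−2| = |4−3| = 1); (1,4)–(4,1) (|1−4| = |4−1| = 3); (2,3)–(4,1) (|2−4| = |3−1| = 2).
Total attacking pairs: 6.

6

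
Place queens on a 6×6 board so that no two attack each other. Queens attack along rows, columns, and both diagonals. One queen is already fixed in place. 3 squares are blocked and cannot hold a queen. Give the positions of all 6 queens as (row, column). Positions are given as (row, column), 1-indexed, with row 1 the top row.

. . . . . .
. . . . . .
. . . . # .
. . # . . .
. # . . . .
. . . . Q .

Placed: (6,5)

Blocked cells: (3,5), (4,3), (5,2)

(1,2) (2,4) (3,6) (4,1) (5,3) (6,5)

Row 1: attacked by (6,5)→{5}. Safe: 1, 2, 3, 4, 6. Place at column 2.
Row 2: attacked by (1,2)→{1,2,3}; (6,5)→{1,5}. Safe: 4, 6. Place at column 4.
Row 3: attacked by (1,2)→{2,4}; (2,4)→{3,4,5}; (6,5)→{2,5}. Blocked: 5. Safe: 1, 6. Place at column 6.
Row 4: attacked by (1,2)→{2,5}; (2,4)→{2,4,6}; (3,6)→{5,6}; (6,5)→{3,5}. Blocked: 3. Safe: 1. Place at column 1.
Row 5: attacked by (1,2)→{2,6}; (2,4)→{1,4}; (3,6)→{4,6}; (4,1)→{1,2}; (6,5)→{4,5,6}. Blocked: 2. Safe: 3. Place at column 3.
Columns [2, 4, 6, 1, 3, 5], r−c [-1, -2, -3, 3, 2, 1], r+c [3, 6, 9, 5, 8, 11] are all distinct, so no two queens attack.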